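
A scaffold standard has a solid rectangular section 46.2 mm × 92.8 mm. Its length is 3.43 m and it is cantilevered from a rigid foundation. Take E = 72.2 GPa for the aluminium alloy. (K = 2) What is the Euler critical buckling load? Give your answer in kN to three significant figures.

P_cr ≈ 11.5 kN

Buckling occurs about the weak axis: I_min = h·b³/12 with b = 46.2 mm (the shorter side).
I_min = 92.8×46.2³/12 = 7.626×10^5 mm⁴
I = 7.626×10^5 mm⁴ = 7.626×10^-7 m⁴
Effective length L_e = K·L = 2 × 3.43 = 6.860 m
P_cr = π²EI / L_e² = π² × 72.2×10⁹ × 7.626×10^-7 / 6.860² = 1.155×10^4 N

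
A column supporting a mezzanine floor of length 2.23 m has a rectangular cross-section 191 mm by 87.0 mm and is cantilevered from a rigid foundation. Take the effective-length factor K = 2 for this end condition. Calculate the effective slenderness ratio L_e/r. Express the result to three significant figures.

Buckling occurs about the weak axis: I_min = h·b³/12 with b = 87.0 mm (the shorter side).
I_min = 191×87.0³/12 = 1.048×10^7 mm⁴
A = 1.662×10^4 mm²;  r_min = √(I/A) = √(1.048×10^7/1.662×10^4) = 25.11 mm
L_e = K·L = 2 × 2.23 m = 4.460 m = 4460.0 mm
λ = L_e / r_min = 4460.0 / 25.11 = 178

λ ≈ 178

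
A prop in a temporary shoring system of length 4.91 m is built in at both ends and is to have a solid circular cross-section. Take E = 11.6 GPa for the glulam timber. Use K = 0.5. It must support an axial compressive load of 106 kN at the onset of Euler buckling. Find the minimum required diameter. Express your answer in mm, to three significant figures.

d ≈ 103 mm

L_e = K·L = 0.5 × 4.91 = 2.455 m
Required I = P_cr·L_e²/(π²E) = 1.060×10^5 × 2.455² / (π² × 1.16×10^10) = 5.580×10^-6 m⁴
I_req = 5.580×10^6 mm⁴
Solid circle: I = πd⁴/64  ⇒  d = (64I/π)^(1/4) = (64×5.580×10^6/π)^(1/4) = 103 mm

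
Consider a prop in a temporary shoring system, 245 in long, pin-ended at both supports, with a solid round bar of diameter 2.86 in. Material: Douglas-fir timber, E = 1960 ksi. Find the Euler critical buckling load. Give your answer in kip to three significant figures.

P_cr ≈ 1.06 kip

I = πd⁴/64 = π×2.86⁴/64 = 3.284 in⁴
Effective length L_e = K·L = 1 × 245 = 245.0 in
P_cr = π²EI / L_e² = π² × 1960×10³ × 3.284 / 245.0² = 1.058×10^3 lb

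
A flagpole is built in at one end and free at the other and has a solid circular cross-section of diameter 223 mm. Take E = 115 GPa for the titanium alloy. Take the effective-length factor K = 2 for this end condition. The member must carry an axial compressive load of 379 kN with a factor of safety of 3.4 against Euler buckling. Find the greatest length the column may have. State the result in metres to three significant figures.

L_max ≈ 5.17 m

I = πd⁴/64 = π×223⁴/64 = 1.214×10^8 mm⁴
I = 1.214×10^-4 m⁴
Required critical load P_cr = n·P = 3.4 × 379 = 1289 kN = 1.289×10^6 N
From P_cr = π²EI/(K·L)²:  L = (1/K)·√(π²EI/P_cr) = (1/2)·√(π²×1.15×10^11×1.214×10^-4/1.289×10^6)
L = 5.17 m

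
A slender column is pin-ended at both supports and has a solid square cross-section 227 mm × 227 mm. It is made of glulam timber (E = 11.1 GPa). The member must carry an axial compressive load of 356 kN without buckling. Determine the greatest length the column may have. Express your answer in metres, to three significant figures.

I = a⁴/12 = 227⁴/12 = 2.213×10^8 mm⁴
I = 2.213×10^-4 m⁴
At the buckling limit P_cr = P = 3.560×10^5 N
From P_cr = π²EI/(K·L)²:  L = (1/K)·√(π²EI/P_cr) = (1/1)·√(π²×1.11×10^10×2.213×10^-4/3.560×10^5)
L = 8.25 m

L_max ≈ 8.25 m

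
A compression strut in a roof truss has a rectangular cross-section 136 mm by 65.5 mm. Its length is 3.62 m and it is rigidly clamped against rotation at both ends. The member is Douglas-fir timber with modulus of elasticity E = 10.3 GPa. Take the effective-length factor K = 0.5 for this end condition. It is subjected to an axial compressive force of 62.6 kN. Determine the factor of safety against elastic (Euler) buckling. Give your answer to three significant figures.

Buckling occurs about the weak axis: I_min = h·b³/12 with b = 65.5 mm (the shorter side).
I_min = 136×65.5³/12 = 3.185×10^6 mm⁴
I = 3.185×10^6 mm⁴ = 3.185×10^-6 m⁴
Effective length L_e = K·L = 0.5 × 3.62 = 1.810 m
P_cr = π²EI / L_e² = π² × 10.3×10⁹ × 3.185×10^-6 / 1.810² = 9.882×10^4 N
Factor of safety n = P_cr / P = 98.824 / 62.6 = 1.58

n ≈ 1.58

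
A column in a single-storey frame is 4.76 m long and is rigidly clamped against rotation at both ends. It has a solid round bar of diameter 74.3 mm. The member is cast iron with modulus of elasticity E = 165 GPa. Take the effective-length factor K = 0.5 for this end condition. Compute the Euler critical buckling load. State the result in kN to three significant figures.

I = πd⁴/64 = π×74.3⁴/64 = 1.496×10^6 mm⁴
I = 1.496×10^6 mm⁴ = 1.496×10^-6 m⁴
Effective length L_e = K·L = 0.5 × 4.76 = 2.380 m
P_cr = π²EI / L_e² = π² × 165×10⁹ × 1.496×10^-6 / 2.380² = 4.301×10^5 N

P_cr ≈ 430 kN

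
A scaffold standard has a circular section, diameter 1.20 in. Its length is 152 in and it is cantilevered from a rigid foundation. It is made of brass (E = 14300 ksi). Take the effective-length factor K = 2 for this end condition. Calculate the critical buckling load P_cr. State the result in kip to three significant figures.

I = πd⁴/64 = π×1.20⁴/64 = 0.1018 in⁴
Effective length L_e = K·L = 2 × 152 = 304.0 in
P_cr = π²EI / L_e² = π² × 14300×10³ × 0.1018 / 304.0² = 155.4 lb

P_cr ≈ 0.155 kip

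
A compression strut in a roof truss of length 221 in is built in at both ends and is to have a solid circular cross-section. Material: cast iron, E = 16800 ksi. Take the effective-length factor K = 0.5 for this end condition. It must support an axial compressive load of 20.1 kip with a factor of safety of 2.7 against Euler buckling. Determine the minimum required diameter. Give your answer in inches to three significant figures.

Required P_cr = n·P = 2.7 × 20.1 = 54.27 kip
L_e = K·L = 0.5 × 221 = 110.5 in
Required I = P_cr·L_e²/(π²E) = 5.427×10^4 × 110.5² / (π² × 1.68×10^7) = 3.996 in⁴
Solid circle: I = πd⁴/64  ⇒  d = (64I/π)^(1/4) = (64×3.996/π)^(1/4) = 3.00 in

d ≈ 3.00 in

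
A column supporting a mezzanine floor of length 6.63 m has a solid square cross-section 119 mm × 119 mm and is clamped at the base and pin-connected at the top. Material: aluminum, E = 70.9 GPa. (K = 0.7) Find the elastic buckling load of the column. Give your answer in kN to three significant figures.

I = a⁴/12 = 119⁴/12 = 1.671×10^7 mm⁴
I = 1.671×10^7 mm⁴ = 1.671×10^-5 m⁴
Effective length L_e = K·L = 0.7 × 6.63 = 4.641 m
P_cr = π²EI / L_e² = π² × 70.9×10⁹ × 1.671×10^-5 / 4.641² = 5.429×10^5 N

P_cr ≈ 543 kN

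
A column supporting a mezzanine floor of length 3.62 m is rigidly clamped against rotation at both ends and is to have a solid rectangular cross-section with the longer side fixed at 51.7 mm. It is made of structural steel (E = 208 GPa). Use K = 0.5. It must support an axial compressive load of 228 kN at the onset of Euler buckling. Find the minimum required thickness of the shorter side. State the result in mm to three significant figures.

L_e = K·L = 0.5 × 3.62 = 1.810 m
Required I = P_cr·L_e²/(π²E) = 2.280×10^5 × 1.810² / (π² × 2.08×10^11) = 3.639×10^-7 m⁴
I_req = 3.639×10^5 mm⁴
Rectangle, weak axis: I_min = h·b³/12 with h = 51.7 mm fixed  ⇒  b = (12I/h)^(1/3) = 43.9 mm

b ≈ 43.9 mm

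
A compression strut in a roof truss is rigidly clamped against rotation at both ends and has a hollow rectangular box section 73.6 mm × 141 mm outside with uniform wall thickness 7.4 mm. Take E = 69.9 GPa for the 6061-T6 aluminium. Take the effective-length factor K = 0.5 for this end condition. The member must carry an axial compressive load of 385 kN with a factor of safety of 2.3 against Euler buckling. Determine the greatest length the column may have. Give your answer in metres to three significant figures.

L_max ≈ 2.82 m

Inner dimensions: h_i = 141 − 2×7.4 = 126.2 mm, b_i = 73.6 − 2×7.4 = 58.80 mm
Weak-axis I_min = (h_o·b_o³ − h_i·b_i³)/12 with b_o = 73.6, b_i = 58.80 mm (shorter outer/inner sides).
I_min = (141×73.6³ − 126.2×58.80³)/12 = 2.547×10^6 mm⁴
I = 2.547×10^-6 m⁴
Required critical load P_cr = n·P = 2.3 × 385 = 885.5 kN = 8.855×10^5 N
From P_cr = π²EI/(K·L)²:  L = (1/K)·√(π²EI/P_cr) = (1/0.5)·√(π²×6.99×10^10×2.547×10^-6/8.855×10^5)
L = 2.82 m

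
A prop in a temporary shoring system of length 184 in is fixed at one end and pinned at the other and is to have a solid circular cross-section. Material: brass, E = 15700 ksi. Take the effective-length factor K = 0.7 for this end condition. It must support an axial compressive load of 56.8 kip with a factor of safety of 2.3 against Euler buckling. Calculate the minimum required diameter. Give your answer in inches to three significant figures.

d ≈ 4.11 in

Required P_cr = n·P = 2.3 × 56.8 = 130.6 kip
L_e = K·L = 0.7 × 184 = 128.8 in
Required I = P_cr·L_e²/(π²E) = 1.306×10^5 × 128.8² / (π² × 1.57×10^7) = 13.99 in⁴
Solid circle: I = πd⁴/64  ⇒  d = (64I/π)^(1/4) = (64×13.99/π)^(1/4) = 4.11 in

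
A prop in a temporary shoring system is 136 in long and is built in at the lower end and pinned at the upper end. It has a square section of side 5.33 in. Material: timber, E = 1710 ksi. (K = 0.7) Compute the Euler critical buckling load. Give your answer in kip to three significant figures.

P_cr ≈ 125 kip

I = a⁴/12 = 5.33⁴/12 = 67.26 in⁴
Effective length L_e = K·L = 0.7 × 136 = 95.20 in
P_cr = π²EI / L_e² = π² × 1710×10³ × 67.26 / 95.20² = 1.252×10^5 lb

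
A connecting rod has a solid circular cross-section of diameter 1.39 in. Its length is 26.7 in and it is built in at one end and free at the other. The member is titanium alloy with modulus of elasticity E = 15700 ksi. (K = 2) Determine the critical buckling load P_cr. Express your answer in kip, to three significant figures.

I = πd⁴/64 = π×1.39⁴/64 = 0.1832 in⁴
Effective length L_e = K·L = 2 × 26.7 = 53.40 in
P_cr = π²EI / L_e² = π² × 15700×10³ × 0.1832 / 53.40² = 9.957×10^3 lb

P_cr ≈ 9.96 kip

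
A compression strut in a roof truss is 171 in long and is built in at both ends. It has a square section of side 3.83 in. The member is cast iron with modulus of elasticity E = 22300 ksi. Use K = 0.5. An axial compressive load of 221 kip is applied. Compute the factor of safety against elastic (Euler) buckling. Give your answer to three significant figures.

n ≈ 2.44

I = a⁴/12 = 3.83⁴/12 = 17.93 in⁴
Effective length L_e = K·L = 0.5 × 171 = 85.50 in
P_cr = π²EI / L_e² = π² × 22300×10³ × 17.93 / 85.50² = 5.399×10^5 lb
Factor of safety n = P_cr / P = 539.87 / 221 = 2.44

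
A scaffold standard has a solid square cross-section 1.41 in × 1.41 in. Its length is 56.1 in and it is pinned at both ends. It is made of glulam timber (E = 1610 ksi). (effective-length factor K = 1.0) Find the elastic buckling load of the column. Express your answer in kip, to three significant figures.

P_cr ≈ 1.66 kip

I = a⁴/12 = 1.41⁴/12 = 0.3294 in⁴
Effective length L_e = K·L = 1 × 56.1 = 56.10 in
P_cr = π²EI / L_e² = π² × 1610×10³ × 0.3294 / 56.10² = 1.663×10^3 lb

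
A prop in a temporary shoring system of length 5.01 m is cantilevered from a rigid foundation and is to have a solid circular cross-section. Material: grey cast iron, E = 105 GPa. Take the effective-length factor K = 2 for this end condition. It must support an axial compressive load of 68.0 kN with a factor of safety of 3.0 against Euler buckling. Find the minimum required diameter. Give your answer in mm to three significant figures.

Required P_cr = n·P = 3.0 × 68.0 = 204.0 kN
L_e = K·L = 2 × 5.01 = 10.02 m
Required I = P_cr·L_e²/(π²E) = 2.040×10^5 × 10.02² / (π² × 1.05×10^11) = 1.976×10^-5 m⁴
I_req = 1.976×10^7 mm⁴
Solid circle: I = πd⁴/64  ⇒  d = (64I/π)^(1/4) = (64×1.976×10^7/π)^(1/4) = 142 mm

d ≈ 142 mm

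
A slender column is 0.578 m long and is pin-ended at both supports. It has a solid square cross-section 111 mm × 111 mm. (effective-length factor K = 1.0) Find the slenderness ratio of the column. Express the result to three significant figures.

I = a⁴/12 = 111⁴/12 = 1.265×10^7 mm⁴
A = 1.232×10^4 mm²;  r_min = √(I/A) = √(1.265×10^7/1.232×10^4) = 32.04 mm
L_e = K·L = 1 × 0.578 m = 0.5780 m = 578.00 mm
λ = L_e / r_min = 578.00 / 32.04 = 18.0

λ ≈ 18.0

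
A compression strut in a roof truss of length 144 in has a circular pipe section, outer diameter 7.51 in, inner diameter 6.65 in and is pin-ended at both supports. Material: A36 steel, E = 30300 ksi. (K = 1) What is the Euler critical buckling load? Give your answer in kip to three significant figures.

d_o = 7.51 in, d_i = 6.65 in
I = π(d_o⁴ − d_i⁴)/64 = π(7.51⁴ − 6.650⁴)/64 = 60.15 in⁴
Effective length L_e = K·L = 1 × 144 = 144.0 in
P_cr = π²EI / L_e² = π² × 30300×10³ × 60.15 / 144.0² = 8.675×10^5 lb

P_cr ≈ 867 kip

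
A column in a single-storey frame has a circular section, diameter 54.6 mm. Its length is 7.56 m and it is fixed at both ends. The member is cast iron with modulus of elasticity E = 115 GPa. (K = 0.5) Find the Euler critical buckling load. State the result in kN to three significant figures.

I = πd⁴/64 = π×54.6⁴/64 = 4.363×10^5 mm⁴
I = 4.363×10^5 mm⁴ = 4.363×10^-7 m⁴
Effective length L_e = K·L = 0.5 × 7.56 = 3.780 m
P_cr = π²EI / L_e² = π² × 115×10⁹ × 4.363×10^-7 / 3.780² = 3.465×10^4 N

P_cr ≈ 34.7 kN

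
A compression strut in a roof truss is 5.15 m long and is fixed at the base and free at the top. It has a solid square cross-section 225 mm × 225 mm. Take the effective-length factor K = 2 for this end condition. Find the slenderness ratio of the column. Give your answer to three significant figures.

I = a⁴/12 = 225⁴/12 = 2.136×10^8 mm⁴
A = 5.062×10^4 mm²;  r_min = √(I/A) = √(2.136×10^8/5.062×10^4) = 64.95 mm
L_e = K·L = 2 × 5.15 m = 10.30 m = 10300 mm
λ = L_e / r_min = 10300 / 64.95 = 159

λ ≈ 159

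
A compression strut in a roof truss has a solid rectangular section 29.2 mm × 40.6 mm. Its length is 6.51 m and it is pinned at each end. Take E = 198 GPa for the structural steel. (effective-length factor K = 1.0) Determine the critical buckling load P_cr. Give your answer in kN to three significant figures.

Buckling occurs about the weak axis: I_min = h·b³/12 with b = 29.2 mm (the shorter side).
I_min = 40.6×29.2³/12 = 8.424×10^4 mm⁴
I = 8.424×10^4 mm⁴ = 8.424×10^-8 m⁴
Effective length L_e = K·L = 1 × 6.51 = 6.510 m
P_cr = π²EI / L_e² = π² × 198×10⁹ × 8.424×10^-8 / 6.510² = 3.884×10^3 N

P_cr ≈ 3.88 kN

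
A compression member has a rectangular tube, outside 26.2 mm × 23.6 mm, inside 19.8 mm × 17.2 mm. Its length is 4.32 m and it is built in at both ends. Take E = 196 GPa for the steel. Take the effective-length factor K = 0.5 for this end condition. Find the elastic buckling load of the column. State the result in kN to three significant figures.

Weak-axis I_min = (h_o·b_o³ − h_i·b_i³)/12 with b_o = 23.6, b_i = 17.20 mm (shorter outer/inner sides).
I_min = (26.2×23.6³ − 19.80×17.20³)/12 = 2.030×10^4 mm⁴
I = 2.030×10^4 mm⁴ = 2.030×10^-8 m⁴
Effective length L_e = K·L = 0.5 × 4.32 = 2.160 m
P_cr = π²EI / L_e² = π² × 196×10⁹ × 2.030×10^-8 / 2.160² = 8.418×10^3 N

P_cr ≈ 8.42 kN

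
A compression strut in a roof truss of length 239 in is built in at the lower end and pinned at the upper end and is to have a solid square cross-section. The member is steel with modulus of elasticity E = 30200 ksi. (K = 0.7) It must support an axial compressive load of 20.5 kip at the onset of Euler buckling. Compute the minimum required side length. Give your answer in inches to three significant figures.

L_e = K·L = 0.7 × 239 = 167.3 in
Required I = P_cr·L_e²/(π²E) = 2.050×10^4 × 167.3² / (π² × 3.02×10^7) = 1.925 in⁴
Solid square: I = a⁴/12  ⇒  a = (12I)^(1/4) = (12×1.925)^(1/4) = 2.19 in

a ≈ 2.19 in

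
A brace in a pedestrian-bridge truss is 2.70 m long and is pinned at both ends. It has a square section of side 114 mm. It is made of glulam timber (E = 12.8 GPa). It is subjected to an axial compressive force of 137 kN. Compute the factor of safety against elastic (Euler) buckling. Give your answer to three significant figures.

n ≈ 1.78

I = a⁴/12 = 114⁴/12 = 1.407×10^7 mm⁴
I = 1.407×10^7 mm⁴ = 1.407×10^-5 m⁴
Effective length L_e = K·L = 1 × 2.70 = 2.700 m
P_cr = π²EI / L_e² = π² × 12.8×10⁹ × 1.407×10^-5 / 2.700² = 2.439×10^5 N
Factor of safety n = P_cr / P = 243.90 / 137 = 1.78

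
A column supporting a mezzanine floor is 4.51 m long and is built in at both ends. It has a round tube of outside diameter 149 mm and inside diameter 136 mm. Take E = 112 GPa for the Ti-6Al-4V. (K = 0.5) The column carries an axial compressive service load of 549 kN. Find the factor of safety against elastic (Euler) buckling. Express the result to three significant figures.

n ≈ 2.93

d_o = 149 mm, d_i = 136 mm
I = π(d_o⁴ − d_i⁴)/64 = π(149⁴ − 136.0⁴)/64 = 7.402×10^6 mm⁴
I = 7.402×10^6 mm⁴ = 7.402×10^-6 m⁴
Effective length L_e = K·L = 0.5 × 4.51 = 2.255 m
P_cr = π²EI / L_e² = π² × 112×10⁹ × 7.402×10^-6 / 2.255² = 1.609×10^6 N
Factor of safety n = P_cr / P = 1609.0 / 549 = 2.93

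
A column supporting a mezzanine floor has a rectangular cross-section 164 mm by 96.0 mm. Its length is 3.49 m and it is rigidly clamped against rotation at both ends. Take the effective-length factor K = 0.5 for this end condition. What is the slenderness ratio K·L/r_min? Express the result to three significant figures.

λ ≈ 63.0

Buckling occurs about the weak axis: I_min = h·b³/12 with b = 96.0 mm (the shorter side).
I_min = 164×96.0³/12 = 1.209×10^7 mm⁴
A = 1.574×10^4 mm²;  r_min = √(I/A) = √(1.209×10^7/1.574×10^4) = 27.71 mm
L_e = K·L = 0.5 × 3.49 m = 1.745 m = 1745.0 mm
λ = L_e / r_min = 1745.0 / 27.71 = 63.0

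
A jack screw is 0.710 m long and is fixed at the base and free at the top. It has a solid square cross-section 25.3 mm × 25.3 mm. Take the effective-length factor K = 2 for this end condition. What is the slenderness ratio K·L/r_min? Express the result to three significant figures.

λ ≈ 194

I = a⁴/12 = 25.3⁴/12 = 3.414×10^4 mm⁴
A = 640.1 mm²;  r_min = √(I/A) = √(3.414×10^4/640.1) = 7.303 mm
L_e = K·L = 2 × 0.710 m = 1.420 m = 1420.0 mm
λ = L_e / r_min = 1420.0 / 7.303 = 194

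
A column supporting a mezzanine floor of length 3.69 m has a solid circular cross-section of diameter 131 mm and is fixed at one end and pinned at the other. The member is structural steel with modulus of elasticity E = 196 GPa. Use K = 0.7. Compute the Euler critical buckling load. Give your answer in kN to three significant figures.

P_cr ≈ 4190 kN

I = πd⁴/64 = π×131⁴/64 = 1.446×10^7 mm⁴
I = 1.446×10^7 mm⁴ = 1.446×10^-5 m⁴
Effective length L_e = K·L = 0.7 × 3.69 = 2.583 m
P_cr = π²EI / L_e² = π² × 196×10⁹ × 1.446×10^-5 / 2.583² = 4.191×10^6 N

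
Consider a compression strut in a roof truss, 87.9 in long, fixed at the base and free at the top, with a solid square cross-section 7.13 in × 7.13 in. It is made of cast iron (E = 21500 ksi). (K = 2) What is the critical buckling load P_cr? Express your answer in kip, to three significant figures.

P_cr ≈ 1480 kip

I = a⁴/12 = 7.13⁴/12 = 215.4 in⁴
Effective length L_e = K·L = 2 × 87.9 = 175.8 in
P_cr = π²EI / L_e² = π² × 21500×10³ × 215.4 / 175.8² = 1.479×10^6 lb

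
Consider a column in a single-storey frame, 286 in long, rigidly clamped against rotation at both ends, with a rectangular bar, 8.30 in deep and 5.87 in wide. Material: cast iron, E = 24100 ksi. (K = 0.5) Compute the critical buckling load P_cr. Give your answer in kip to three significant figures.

P_cr ≈ 1630 kip

Buckling occurs about the weak axis: I_min = h·b³/12 with b = 5.87 in (the shorter side).
I_min = 8.30×5.87³/12 = 139.9 in⁴
Effective length L_e = K·L = 0.5 × 286 = 143.0 in
P_cr = π²EI / L_e² = π² × 24100×10³ × 139.9 / 143.0² = 1.627×10^6 lb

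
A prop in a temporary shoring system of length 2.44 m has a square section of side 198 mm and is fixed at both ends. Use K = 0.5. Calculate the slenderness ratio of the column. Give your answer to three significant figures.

λ ≈ 21.3

For a square r = a/√12 = 198/√12 = 57.16 mm
L_e = K·L = 0.5 × 2.44 m = 1.220 m = 1220.0 mm
λ = L_e / r_min = 1220.0 / 57.16 = 21.3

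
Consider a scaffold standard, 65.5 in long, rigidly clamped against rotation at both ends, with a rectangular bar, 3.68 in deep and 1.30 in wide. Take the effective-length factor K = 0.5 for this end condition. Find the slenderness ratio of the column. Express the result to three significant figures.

λ ≈ 87.3

For a rectangle r_min = b/√12 = 1.30/√12 = 0.3753 in
L_e = K·L = 0.5 × 65.5 = 32.75 in
λ = L_e / r_min = 32.750 / 0.3753 = 87.3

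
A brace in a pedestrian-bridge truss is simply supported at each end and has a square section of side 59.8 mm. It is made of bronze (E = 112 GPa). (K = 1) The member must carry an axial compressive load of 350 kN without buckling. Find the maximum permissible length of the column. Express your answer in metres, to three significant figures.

L_max ≈ 1.83 m

I = a⁴/12 = 59.8⁴/12 = 1.066×10^6 mm⁴
I = 1.066×10^-6 m⁴
At the buckling limit P_cr = P = 3.500×10^5 N
From P_cr = π²EI/(K·L)²:  L = (1/K)·√(π²EI/P_cr) = (1/1)·√(π²×1.12×10^11×1.066×10^-6/3.500×10^5)
L = 1.83 m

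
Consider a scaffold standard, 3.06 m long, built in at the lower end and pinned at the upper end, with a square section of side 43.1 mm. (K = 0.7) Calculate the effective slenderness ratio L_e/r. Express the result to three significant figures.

λ ≈ 172

For a square r = a/√12 = 43.1/√12 = 12.44 mm
L_e = K·L = 0.7 × 3.06 m = 2.142 m = 2142.0 mm
λ = L_e / r_min = 2142.0 / 12.44 = 172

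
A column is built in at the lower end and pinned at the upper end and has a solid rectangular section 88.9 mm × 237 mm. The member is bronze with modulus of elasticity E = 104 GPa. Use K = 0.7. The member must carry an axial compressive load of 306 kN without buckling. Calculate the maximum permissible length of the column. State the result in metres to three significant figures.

L_max ≈ 9.75 m

Buckling occurs about the weak axis: I_min = h·b³/12 with b = 88.9 mm (the shorter side).
I_min = 237×88.9³/12 = 1.388×10^7 mm⁴
I = 1.388×10^-5 m⁴
At the buckling limit P_cr = P = 3.060×10^5 N
From P_cr = π²EI/(K·L)²:  L = (1/K)·√(π²EI/P_cr) = (1/0.7)·√(π²×1.04×10^11×1.388×10^-5/3.060×10^5)
L = 9.75 m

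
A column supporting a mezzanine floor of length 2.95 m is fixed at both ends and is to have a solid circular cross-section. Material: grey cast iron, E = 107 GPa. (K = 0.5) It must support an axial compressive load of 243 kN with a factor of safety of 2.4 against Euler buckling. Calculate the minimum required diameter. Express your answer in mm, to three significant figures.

Required P_cr = n·P = 2.4 × 243 = 583.2 kN
L_e = K·L = 0.5 × 2.95 = 1.475 m
Required I = P_cr·L_e²/(π²E) = 5.832×10^5 × 1.475² / (π² × 1.07×10^11) = 1.201×10^-6 m⁴
I_req = 1.201×10^6 mm⁴
Solid circle: I = πd⁴/64  ⇒  d = (64I/π)^(1/4) = (64×1.201×10^6/π)^(1/4) = 70.3 mm

d ≈ 70.3 mm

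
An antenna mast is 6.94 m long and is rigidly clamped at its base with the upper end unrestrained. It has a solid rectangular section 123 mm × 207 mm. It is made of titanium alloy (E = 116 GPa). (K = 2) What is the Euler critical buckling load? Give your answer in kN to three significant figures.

Buckling occurs about the weak axis: I_min = h·b³/12 with b = 123 mm (the shorter side).
I_min = 207×123³/12 = 3.210×10^7 mm⁴
I = 3.210×10^7 mm⁴ = 3.210×10^-5 m⁴
Effective length L_e = K·L = 2 × 6.94 = 13.88 m
P_cr = π²EI / L_e² = π² × 116×10⁹ × 3.210×10^-5 / 13.88² = 1.908×10^5 N

P_cr ≈ 191 kN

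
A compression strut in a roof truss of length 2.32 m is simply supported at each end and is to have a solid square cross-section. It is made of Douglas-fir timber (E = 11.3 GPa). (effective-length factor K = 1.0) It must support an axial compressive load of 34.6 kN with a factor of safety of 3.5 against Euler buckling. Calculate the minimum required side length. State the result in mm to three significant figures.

a ≈ 91.5 mm

Required P_cr = n·P = 3.5 × 34.6 = 121.1 kN
L_e = K·L = 1 × 2.32 = 2.320 m
Required I = P_cr·L_e²/(π²E) = 1.211×10^5 × 2.320² / (π² × 1.13×10^10) = 5.844×10^-6 m⁴
I_req = 5.844×10^6 mm⁴
Solid square: I = a⁴/12  ⇒  a = (12I)^(1/4) = (12×5.844×10^6)^(1/4) = 91.5 mm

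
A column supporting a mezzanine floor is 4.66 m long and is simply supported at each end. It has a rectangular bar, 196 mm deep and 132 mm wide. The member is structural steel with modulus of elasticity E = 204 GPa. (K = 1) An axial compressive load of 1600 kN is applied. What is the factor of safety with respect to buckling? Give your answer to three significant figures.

Buckling occurs about the weak axis: I_min = h·b³/12 with b = 132 mm (the shorter side).
I_min = 196×132³/12 = 3.757×10^7 mm⁴
I = 3.757×10^7 mm⁴ = 3.757×10^-5 m⁴
Effective length L_e = K·L = 1 × 4.66 = 4.660 m
P_cr = π²EI / L_e² = π² × 204×10⁹ × 3.757×10^-5 / 4.660² = 3.483×10^6 N
Factor of safety n = P_cr / P = 3483.0 / 1600 = 2.18

n ≈ 2.18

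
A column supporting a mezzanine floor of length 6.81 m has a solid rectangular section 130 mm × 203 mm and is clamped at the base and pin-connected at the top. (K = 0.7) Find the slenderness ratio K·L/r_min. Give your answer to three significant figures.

For a rectangle r_min = b/√12 = 130/√12 = 37.53 mm
L_e = K·L = 0.7 × 6.81 m = 4.767 m = 4767.0 mm
λ = L_e / r_min = 4767.0 / 37.53 = 127

λ ≈ 127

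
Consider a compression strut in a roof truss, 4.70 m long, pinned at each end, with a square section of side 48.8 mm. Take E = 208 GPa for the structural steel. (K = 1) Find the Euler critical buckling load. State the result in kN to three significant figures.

P_cr ≈ 43.9 kN

I = a⁴/12 = 48.8⁴/12 = 4.726×10^5 mm⁴
I = 4.726×10^5 mm⁴ = 4.726×10^-7 m⁴
Effective length L_e = K·L = 1 × 4.70 = 4.700 m
P_cr = π²EI / L_e² = π² × 208×10⁹ × 4.726×10^-7 / 4.700² = 4.392×10^4 N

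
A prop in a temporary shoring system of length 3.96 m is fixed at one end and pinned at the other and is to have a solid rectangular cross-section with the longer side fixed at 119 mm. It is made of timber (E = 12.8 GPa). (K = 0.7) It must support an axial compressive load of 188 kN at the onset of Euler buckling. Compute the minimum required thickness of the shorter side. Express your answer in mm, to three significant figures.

L_e = K·L = 0.7 × 3.96 = 2.772 m
Required I = P_cr·L_e²/(π²E) = 1.880×10^5 × 2.772² / (π² × 1.28×10^10) = 1.143×10^-5 m⁴
I_req = 1.143×10^7 mm⁴
Rectangle, weak axis: I_min = h·b³/12 with h = 119 mm fixed  ⇒  b = (12I/h)^(1/3) = 105 mm

b ≈ 105 mm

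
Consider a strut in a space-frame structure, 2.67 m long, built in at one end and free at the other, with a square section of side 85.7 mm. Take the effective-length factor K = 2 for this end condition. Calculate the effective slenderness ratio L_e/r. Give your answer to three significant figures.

I = a⁴/12 = 85.7⁴/12 = 4.495×10^6 mm⁴
A = 7.344×10^3 mm²;  r_min = √(I/A) = √(4.495×10^6/7.344×10^3) = 24.74 mm
L_e = K·L = 2 × 2.67 m = 5.340 m = 5340.0 mm
λ = L_e / r_min = 5340.0 / 24.74 = 216

λ ≈ 216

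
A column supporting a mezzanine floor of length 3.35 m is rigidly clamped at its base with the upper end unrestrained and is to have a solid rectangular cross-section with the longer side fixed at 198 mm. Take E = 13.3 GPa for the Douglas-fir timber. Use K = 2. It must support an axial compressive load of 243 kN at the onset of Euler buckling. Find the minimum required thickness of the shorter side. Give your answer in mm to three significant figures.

b ≈ 171 mm

L_e = K·L = 2 × 3.35 = 6.700 m
Required I = P_cr·L_e²/(π²E) = 2.430×10^5 × 6.700² / (π² × 1.33×10^10) = 8.310×10^-5 m⁴
I_req = 8.310×10^7 mm⁴
Rectangle, weak axis: I_min = h·b³/12 with h = 198 mm fixed  ⇒  b = (12I/h)^(1/3) = 171 mm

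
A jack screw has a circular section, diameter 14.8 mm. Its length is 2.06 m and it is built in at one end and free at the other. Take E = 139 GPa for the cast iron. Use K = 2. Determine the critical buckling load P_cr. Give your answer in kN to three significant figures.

P_cr ≈ 0.190 kN

I = πd⁴/64 = π×14.8⁴/64 = 2.355×10^3 mm⁴
I = 2.355×10^3 mm⁴ = 2.355×10^-9 m⁴
Effective length L_e = K·L = 2 × 2.06 = 4.120 m
P_cr = π²EI / L_e² = π² × 139×10⁹ × 2.355×10^-9 / 4.120² = 190.3 N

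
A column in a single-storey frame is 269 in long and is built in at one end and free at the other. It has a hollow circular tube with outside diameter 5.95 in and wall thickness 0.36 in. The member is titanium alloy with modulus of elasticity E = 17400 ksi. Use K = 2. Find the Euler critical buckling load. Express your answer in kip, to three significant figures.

P_cr ≈ 14.7 kip

Inner diameter d_i = 5.95 − 2×0.36 = 5.230 in
I = π(d_o⁴ − d_i⁴)/64 = π(5.95⁴ − 5.230⁴)/64 = 24.80 in⁴
Effective length L_e = K·L = 2 × 269 = 538.0 in
P_cr = π²EI / L_e² = π² × 17400×10³ × 24.80 / 538.0² = 1.471×10^4 lb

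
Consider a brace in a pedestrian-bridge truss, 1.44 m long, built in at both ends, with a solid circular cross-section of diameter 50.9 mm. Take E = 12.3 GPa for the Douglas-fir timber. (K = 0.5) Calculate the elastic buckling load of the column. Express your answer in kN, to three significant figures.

P_cr ≈ 77.2 kN

I = πd⁴/64 = π×50.9⁴/64 = 3.295×10^5 mm⁴
I = 3.295×10^5 mm⁴ = 3.295×10^-7 m⁴
Effective length L_e = K·L = 0.5 × 1.44 = 0.7200 m
P_cr = π²EI / L_e² = π² × 12.3×10⁹ × 3.295×10^-7 / 0.7200² = 7.716×10^4 N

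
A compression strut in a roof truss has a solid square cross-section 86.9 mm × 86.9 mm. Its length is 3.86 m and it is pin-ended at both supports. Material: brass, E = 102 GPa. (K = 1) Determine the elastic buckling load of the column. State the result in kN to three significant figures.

P_cr ≈ 321 kN

I = a⁴/12 = 86.9⁴/12 = 4.752×10^6 mm⁴
I = 4.752×10^6 mm⁴ = 4.752×10^-6 m⁴
Effective length L_e = K·L = 1 × 3.86 = 3.860 m
P_cr = π²EI / L_e² = π² × 102×10⁹ × 4.752×10^-6 / 3.860² = 3.211×10^5 N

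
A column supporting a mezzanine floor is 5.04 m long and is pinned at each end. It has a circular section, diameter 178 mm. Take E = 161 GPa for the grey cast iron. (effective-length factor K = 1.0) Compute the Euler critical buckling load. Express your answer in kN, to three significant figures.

I = πd⁴/64 = π×178⁴/64 = 4.928×10^7 mm⁴
I = 4.928×10^7 mm⁴ = 4.928×10^-5 m⁴
Effective length L_e = K·L = 1 × 5.04 = 5.040 m
P_cr = π²EI / L_e² = π² × 161×10⁹ × 4.928×10^-5 / 5.040² = 3.083×10^6 N

P_cr ≈ 3080 kN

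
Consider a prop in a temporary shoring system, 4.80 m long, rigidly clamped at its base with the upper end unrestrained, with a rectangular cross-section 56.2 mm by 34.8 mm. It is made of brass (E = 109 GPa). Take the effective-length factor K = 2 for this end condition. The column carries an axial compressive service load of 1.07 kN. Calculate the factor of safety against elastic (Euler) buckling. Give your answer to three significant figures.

n ≈ 2.15

Buckling occurs about the weak axis: I_min = h·b³/12 with b = 34.8 mm (the shorter side).
I_min = 56.2×34.8³/12 = 1.974×10^5 mm⁴
I = 1.974×10^5 mm⁴ = 1.974×10^-7 m⁴
Effective length L_e = K·L = 2 × 4.80 = 9.600 m
P_cr = π²EI / L_e² = π² × 109×10⁹ × 1.974×10^-7 / 9.600² = 2.304×10^3 N
Factor of safety n = P_cr / P = 2.3040 / 1.07 = 2.15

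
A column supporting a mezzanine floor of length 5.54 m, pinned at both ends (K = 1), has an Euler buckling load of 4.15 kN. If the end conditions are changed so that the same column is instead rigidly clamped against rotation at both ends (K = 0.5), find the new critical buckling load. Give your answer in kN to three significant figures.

P_cr ∝ 1/K², so P_cr,new = P_cr,old × (K_old/K_new)² = 4.15 × (1/0.5)²
= 4.15 × 4.000 = 16.6 kN

P_cr ≈ 16.6 kN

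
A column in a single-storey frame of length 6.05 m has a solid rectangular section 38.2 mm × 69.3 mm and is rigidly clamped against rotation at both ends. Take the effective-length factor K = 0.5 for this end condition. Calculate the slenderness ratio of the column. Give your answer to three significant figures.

λ ≈ 274

Buckling occurs about the weak axis: I_min = h·b³/12 with b = 38.2 mm (the shorter side).
I_min = 69.3×38.2³/12 = 3.219×10^5 mm⁴
A = 2.647×10^3 mm²;  r_min = √(I/A) = √(3.219×10^5/2.647×10^3) = 11.03 mm
L_e = K·L = 0.5 × 6.05 m = 3.025 m = 3025.0 mm
λ = L_e / r_min = 3025.0 / 11.03 = 274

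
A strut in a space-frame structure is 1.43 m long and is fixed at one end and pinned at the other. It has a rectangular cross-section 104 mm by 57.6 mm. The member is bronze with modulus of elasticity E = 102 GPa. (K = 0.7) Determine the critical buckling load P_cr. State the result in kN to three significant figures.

Buckling occurs about the weak axis: I_min = h·b³/12 with b = 57.6 mm (the shorter side).
I_min = 104×57.6³/12 = 1.656×10^6 mm⁴
I = 1.656×10^6 mm⁴ = 1.656×10^-6 m⁴
Effective length L_e = K·L = 0.7 × 1.43 = 1.001 m
P_cr = π²EI / L_e² = π² × 102×10⁹ × 1.656×10^-6 / 1.001² = 1.664×10^6 N

P_cr ≈ 1660 kN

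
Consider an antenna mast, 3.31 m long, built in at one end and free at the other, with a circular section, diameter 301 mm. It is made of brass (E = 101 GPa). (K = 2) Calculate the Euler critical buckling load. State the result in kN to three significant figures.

P_cr ≈ 9170 kN

I = πd⁴/64 = π×301⁴/64 = 4.029×10^8 mm⁴
I = 4.029×10^8 mm⁴ = 4.029×10^-4 m⁴
Effective length L_e = K·L = 2 × 3.31 = 6.620 m
P_cr = π²EI / L_e² = π² × 101×10⁹ × 4.029×10^-4 / 6.620² = 9.165×10^6 N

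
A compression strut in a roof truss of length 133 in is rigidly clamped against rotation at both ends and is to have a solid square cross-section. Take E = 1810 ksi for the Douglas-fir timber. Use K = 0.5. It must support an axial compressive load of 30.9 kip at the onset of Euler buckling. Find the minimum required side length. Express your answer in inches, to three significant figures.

L_e = K·L = 0.5 × 133 = 66.50 in
Required I = P_cr·L_e²/(π²E) = 3.090×10^4 × 66.50² / (π² × 1.81×10^6) = 7.649 in⁴
Solid square: I = a⁴/12  ⇒  a = (12I)^(1/4) = (12×7.649)^(1/4) = 3.10 in

a ≈ 3.10 in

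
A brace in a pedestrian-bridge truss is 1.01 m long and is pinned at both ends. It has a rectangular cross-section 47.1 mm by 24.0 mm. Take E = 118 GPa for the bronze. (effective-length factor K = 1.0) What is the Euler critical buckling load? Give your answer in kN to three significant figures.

P_cr ≈ 61.9 kN

Buckling occurs about the weak axis: I_min = h·b³/12 with b = 24.0 mm (the shorter side).
I_min = 47.1×24.0³/12 = 5.426×10^4 mm⁴
I = 5.426×10^4 mm⁴ = 5.426×10^-8 m⁴
Effective length L_e = K·L = 1 × 1.01 = 1.010 m
P_cr = π²EI / L_e² = π² × 118×10⁹ × 5.426×10^-8 / 1.010² = 6.195×10^4 N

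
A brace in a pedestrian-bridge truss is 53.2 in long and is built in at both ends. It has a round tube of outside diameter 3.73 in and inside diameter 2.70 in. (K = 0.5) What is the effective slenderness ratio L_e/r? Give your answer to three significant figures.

λ ≈ 23.1

d_o = 3.73 in, d_i = 2.70 in
I = π(d_o⁴ − d_i⁴)/64 = π(3.73⁴ − 2.700⁴)/64 = 6.893 in⁴
A = 5.202 in²;  r_min = √(I/A) = √(6.893/5.202) = 1.151 in
L_e = K·L = 0.5 × 53.2 = 26.60 in
λ = L_e / r_min = 26.600 / 1.151 = 23.1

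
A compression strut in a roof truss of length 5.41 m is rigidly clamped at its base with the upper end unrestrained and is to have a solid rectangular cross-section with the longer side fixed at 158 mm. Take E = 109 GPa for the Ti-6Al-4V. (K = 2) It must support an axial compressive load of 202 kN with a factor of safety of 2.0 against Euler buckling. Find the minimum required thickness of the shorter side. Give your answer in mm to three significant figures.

Required P_cr = n·P = 2.0 × 202 = 404.0 kN
L_e = K·L = 2 × 5.41 = 10.82 m
Required I = P_cr·L_e²/(π²E) = 4.040×10^5 × 10.82² / (π² × 1.09×10^11) = 4.397×10^-5 m⁴
I_req = 4.397×10^7 mm⁴
Rectangle, weak axis: I_min = h·b³/12 with h = 158 mm fixed  ⇒  b = (12I/h)^(1/3) = 149 mm

b ≈ 149 mm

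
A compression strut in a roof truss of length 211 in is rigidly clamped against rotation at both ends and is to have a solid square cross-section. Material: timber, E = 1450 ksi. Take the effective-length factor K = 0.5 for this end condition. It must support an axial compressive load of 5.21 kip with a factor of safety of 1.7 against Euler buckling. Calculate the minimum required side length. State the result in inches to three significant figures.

a ≈ 3.02 in

Required P_cr = n·P = 1.7 × 5.21 = 8.857 kip
L_e = K·L = 0.5 × 211 = 105.5 in
Required I = P_cr·L_e²/(π²E) = 8.857×10^3 × 105.5² / (π² × 1.45×10^6) = 6.888 in⁴
Solid square: I = a⁴/12  ⇒  a = (12I)^(1/4) = (12×6.888)^(1/4) = 3.02 in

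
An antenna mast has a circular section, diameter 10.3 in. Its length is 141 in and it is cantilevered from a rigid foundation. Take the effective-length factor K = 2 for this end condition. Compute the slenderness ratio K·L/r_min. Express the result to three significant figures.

λ ≈ 110

I = πd⁴/64 = π×10.3⁴/64 = 552.5 in⁴
A = 83.32 in²;  r_min = √(I/A) = √(552.5/83.32) = 2.575 in
L_e = K·L = 2 × 141 = 282.0 in
λ = L_e / r_min = 282.00 / 2.575 = 110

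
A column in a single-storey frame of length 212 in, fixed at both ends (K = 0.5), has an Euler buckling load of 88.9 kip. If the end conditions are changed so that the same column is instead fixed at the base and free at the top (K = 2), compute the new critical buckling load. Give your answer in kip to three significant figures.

P_cr ≈ 5.56 kip

P_cr ∝ 1/K², so P_cr,new = P_cr,old × (K_old/K_new)² = 88.9 × (0.5/2)²
= 88.9 × 0.06250 = 5.56 kip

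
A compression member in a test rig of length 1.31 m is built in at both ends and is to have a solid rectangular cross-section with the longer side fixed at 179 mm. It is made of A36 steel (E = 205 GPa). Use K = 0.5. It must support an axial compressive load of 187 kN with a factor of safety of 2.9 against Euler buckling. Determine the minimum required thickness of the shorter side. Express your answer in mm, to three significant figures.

b ≈ 19.8 mm

Required P_cr = n·P = 2.9 × 187 = 542.3 kN
L_e = K·L = 0.5 × 1.31 = 0.6550 m
Required I = P_cr·L_e²/(π²E) = 5.423×10^5 × 0.6550² / (π² × 2.05×10^11) = 1.150×10^-7 m⁴
I_req = 1.150×10^5 mm⁴
Rectangle, weak axis: I_min = h·b³/12 with h = 179 mm fixed  ⇒  b = (12I/h)^(1/3) = 19.8 mm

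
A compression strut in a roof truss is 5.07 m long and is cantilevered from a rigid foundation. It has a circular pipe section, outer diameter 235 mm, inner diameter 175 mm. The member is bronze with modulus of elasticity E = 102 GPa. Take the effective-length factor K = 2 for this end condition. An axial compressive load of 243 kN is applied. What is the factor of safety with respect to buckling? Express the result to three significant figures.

d_o = 235 mm, d_i = 175 mm
I = π(d_o⁴ − d_i⁴)/64 = π(235⁴ − 175.0⁴)/64 = 1.037×10^8 mm⁴
I = 1.037×10^8 mm⁴ = 1.037×10^-4 m⁴
Effective length L_e = K·L = 2 × 5.07 = 10.14 m
P_cr = π²EI / L_e² = π² × 102×10⁹ × 1.037×10^-4 / 10.14² = 1.015×10^6 N
Factor of safety n = P_cr / P = 1015.0 / 243 = 4.18

n ≈ 4.18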